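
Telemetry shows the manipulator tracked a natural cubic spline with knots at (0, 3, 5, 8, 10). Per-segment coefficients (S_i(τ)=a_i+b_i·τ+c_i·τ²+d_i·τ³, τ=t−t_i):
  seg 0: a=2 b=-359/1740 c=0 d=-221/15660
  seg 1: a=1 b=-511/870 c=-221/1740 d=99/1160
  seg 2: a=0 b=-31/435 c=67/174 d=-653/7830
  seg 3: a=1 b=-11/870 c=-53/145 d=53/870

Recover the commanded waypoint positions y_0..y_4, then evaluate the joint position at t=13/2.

y_0 = S_0(0) = a_0 = 2
y_1 = S_1(0) = a_1 = 1
y_2 = S_2(0) = a_2 = 0
y_3 = S_3(0) = a_3 = 1
y_4 = S_3(2) = 0
t_q=13/2 is in segment 2 (τ=3/2); S_2(τ)=1109/2320

y_0=2 y_1=1 y_2=0 y_3=1 y_4=0
S(13/2) = 1109/2320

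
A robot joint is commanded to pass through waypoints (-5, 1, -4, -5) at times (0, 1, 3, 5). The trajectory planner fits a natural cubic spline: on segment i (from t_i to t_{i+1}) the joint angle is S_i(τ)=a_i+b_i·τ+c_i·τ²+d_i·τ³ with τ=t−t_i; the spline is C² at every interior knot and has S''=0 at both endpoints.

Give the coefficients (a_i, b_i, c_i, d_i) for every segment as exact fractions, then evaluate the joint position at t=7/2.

Δ: Δ0=6, Δ1=-5/2, Δ2=-1/2
row 1: diag=6, rhs=-51; c'=1/3, d'=-17/2
row 2: denom=8−2·1/3=22/3; d'=(12−2·-17/2)/(22/3)=87/22
back: M2=87/22
back: M1=-17/2−1/3·87/22=-108/11
M: M0=0, M1=-108/11, M2=87/22, M3=0
seg 0: a=-5, c=M0/2=0, d=(M1−M0)/(6·1)=-18/11, b=Δ0−h0·(2M0+M1)/6=84/11
seg 1: a=1, c=M1/2=-54/11, d=(M2−M1)/(6·2)=101/88, b=Δ1−h1·(2M1+M2)/6=30/11
seg 2: a=-4, c=M2/2=87/44, d=(M3−M2)/(6·2)=-29/88, b=Δ2−h2·(2M2+M3)/6=-69/22
t_q=7/2 → seg 2, τ=1/2; S=-4+-69/22·τ+87/44·τ²+-29/88·τ³=-3601/704

  seg 0: a=-5 b=84/11 c=0 d=-18/11
  seg 1: a=1 b=30/11 c=-54/11 d=101/88
  seg 2: a=-4 b=-69/22 c=87/44 d=-29/88
S(7/2) = -3601/704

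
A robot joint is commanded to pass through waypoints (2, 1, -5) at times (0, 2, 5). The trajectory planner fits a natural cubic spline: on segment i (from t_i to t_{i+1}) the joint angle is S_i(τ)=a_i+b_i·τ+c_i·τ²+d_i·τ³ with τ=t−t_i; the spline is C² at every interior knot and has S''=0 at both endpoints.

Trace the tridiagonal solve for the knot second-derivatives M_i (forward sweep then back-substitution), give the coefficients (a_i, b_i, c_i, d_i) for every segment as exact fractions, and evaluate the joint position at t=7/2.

  seg 0: a=2 b=-1/5 c=0 d=-3/40
  seg 1: a=1 b=-11/10 c=-9/20 d=1/20
S(7/2) = -239/160

Δ: Δ0=-1/2, Δ1=-2
row 1: diag=10, rhs=-9; c'=3/10, d'=-9/10
back: M1=-9/10
M: M0=0, M1=-9/10, M2=0
seg 0: a=2, c=M0/2=0, d=(M1−M0)/(6·2)=-3/40, b=Δ0−h0·(2M0+M1)/6=-1/5
seg 1: a=1, c=M1/2=-9/20, d=(M2−M1)/(6·3)=1/20, b=Δ1−h1·(2M1+M2)/6=-11/10
t_q=7/2 → seg 1, τ=3/2; S=1+-11/10·τ+-9/20·τ²+1/20·τ³=-239/160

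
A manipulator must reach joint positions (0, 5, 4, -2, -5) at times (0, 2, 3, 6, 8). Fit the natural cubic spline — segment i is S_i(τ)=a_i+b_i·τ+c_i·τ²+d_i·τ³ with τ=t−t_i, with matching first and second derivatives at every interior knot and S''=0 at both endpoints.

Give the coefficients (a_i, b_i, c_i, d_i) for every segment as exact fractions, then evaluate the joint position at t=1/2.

  seg 0: a=0 b=757/208 c=0 d=-237/832
  seg 1: a=5 b=23/104 c=-711/416 d=203/416
  seg 2: a=4 b=-721/416 c=-51/208 d=5/96
  seg 3: a=-2 b=-187/104 c=93/416 d=-31/832
S(1/2) = 11875/6656

Δ: Δ0=5/2, Δ1=-1, Δ2=-2, Δ3=-3/2
row 1: diag=6, rhs=-21; c'=1/6, d'=-7/2
row 2: denom=8−1·1/6=47/6; d'=(-6−1·-7/2)/(47/6)=-15/47
row 3: denom=10−3·18/47=416/47; d'=(3−3·-15/47)/(416/47)=93/208
back: M3=93/208
back: M2=-15/47−18/47·93/208=-51/104
back: M1=-7/2−1/6·-51/104=-711/208
M: M0=0, M1=-711/208, M2=-51/104, M3=93/208, M4=0
seg 0: a=0, c=M0/2=0, d=(M1−M0)/(6·2)=-237/832, b=Δ0−h0·(2M0+M1)/6=757/208
seg 1: a=5, c=M1/2=-711/416, d=(M2−M1)/(6·1)=203/416, b=Δ1−h1·(2M1+M2)/6=23/104
seg 2: a=4, c=M2/2=-51/208, d=(M3−M2)/(6·3)=5/96, b=Δ2−h2·(2M2+M3)/6=-721/416
seg 3: a=-2, c=M3/2=93/416, d=(M4−M3)/(6·2)=-31/832, b=Δ3−h3·(2M3+M4)/6=-187/104
t_q=1/2 → seg 0, τ=1/2; S=0+757/208·τ+0·τ²+-237/832·τ³=11875/6656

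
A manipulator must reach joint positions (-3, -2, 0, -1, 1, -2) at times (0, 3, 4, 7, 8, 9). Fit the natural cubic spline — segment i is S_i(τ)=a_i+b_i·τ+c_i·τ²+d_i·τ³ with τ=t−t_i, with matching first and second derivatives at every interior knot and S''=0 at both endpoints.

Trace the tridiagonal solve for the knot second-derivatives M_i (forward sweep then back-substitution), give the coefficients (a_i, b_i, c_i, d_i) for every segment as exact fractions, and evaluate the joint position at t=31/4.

  seg 0: a=-3 b=-23/45 c=0 d=38/405
  seg 1: a=-2 b=91/45 c=38/45 d=-13/15
  seg 2: a=0 b=10/9 c=-79/45 d=172/405
  seg 3: a=-1 b=92/45 c=31/15 d=-19/9
  seg 4: a=1 b=-7/45 c=-64/15 d=64/45
S(31/4) = 773/960

Δ: Δ0=1/3, Δ1=2, Δ2=-1/3, Δ3=2, Δ4=-3
row 1: diag=8, rhs=10; c'=1/8, d'=5/4
row 2: denom=8−1·1/8=63/8; d'=(-14−1·5/4)/(63/8)=-122/63
row 3: denom=8−3·8/21=48/7; d'=(14−3·-122/63)/(48/7)=26/9
row 4: denom=4−1·7/48=185/48; d'=(-30−1·26/9)/(185/48)=-128/15
back: M4=-128/15
back: M3=26/9−7/48·-128/15=62/15
back: M2=-122/63−8/21·62/15=-158/45
back: M1=5/4−1/8·-158/45=76/45
M: M0=0, M1=76/45, M2=-158/45, M3=62/15, M4=-128/15, M5=0
seg 0: a=-3, c=M0/2=0, d=(M1−M0)/(6·3)=38/405, b=Δ0−h0·(2M0+M1)/6=-23/45
seg 1: a=-2, c=M1/2=38/45, d=(M2−M1)/(6·1)=-13/15, b=Δ1−h1·(2M1+M2)/6=91/45
seg 2: a=0, c=M2/2=-79/45, d=(M3−M2)/(6·3)=172/405, b=Δ2−h2·(2M2+M3)/6=10/9
seg 3: a=-1, c=M3/2=31/15, d=(M4−M3)/(6·1)=-19/9, b=Δ3−h3·(2M3+M4)/6=92/45
seg 4: a=1, c=M4/2=-64/15, d=(M5−M4)/(6·1)=64/45, b=Δ4−h4·(2M4+M5)/6=-7/45
t_q=31/4 → seg 3, τ=3/4; S=-1+92/45·τ+31/15·τ²+-19/9·τ³=773/960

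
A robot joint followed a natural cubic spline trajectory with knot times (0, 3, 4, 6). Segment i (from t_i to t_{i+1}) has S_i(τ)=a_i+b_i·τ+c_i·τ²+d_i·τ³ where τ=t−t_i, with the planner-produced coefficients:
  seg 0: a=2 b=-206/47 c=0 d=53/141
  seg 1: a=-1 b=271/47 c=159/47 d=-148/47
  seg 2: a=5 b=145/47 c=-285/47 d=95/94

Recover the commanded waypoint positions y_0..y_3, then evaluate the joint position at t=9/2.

y_0 = S_0(0) = a_0 = 2
y_1 = S_1(0) = a_1 = -1
y_2 = S_2(0) = a_2 = 5
y_3 = S_2(2) = -5
t_q=9/2 is in segment 2 (τ=1/2); S_2(τ)=3875/752

y_0=2 y_1=-1 y_2=5 y_3=-5
S(9/2) = 3875/752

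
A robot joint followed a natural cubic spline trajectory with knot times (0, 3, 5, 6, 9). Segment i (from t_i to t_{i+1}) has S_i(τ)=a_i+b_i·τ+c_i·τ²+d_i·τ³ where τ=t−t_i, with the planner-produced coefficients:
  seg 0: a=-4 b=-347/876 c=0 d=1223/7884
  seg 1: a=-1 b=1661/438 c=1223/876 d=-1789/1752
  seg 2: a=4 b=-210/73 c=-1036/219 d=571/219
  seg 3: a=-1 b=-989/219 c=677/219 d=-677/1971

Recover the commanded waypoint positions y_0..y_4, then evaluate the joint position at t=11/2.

y_0=-4 y_1=-1 y_2=4 y_3=-1 y_4=4
S(11/2) = 2987/1752

y_0 = S_0(0) = a_0 = -4
y_1 = S_1(0) = a_1 = -1
y_2 = S_2(0) = a_2 = 4
y_3 = S_3(0) = a_3 = -1
y_4 = S_3(3) = 4
t_q=11/2 is in segment 2 (τ=1/2); S_2(τ)=2987/1752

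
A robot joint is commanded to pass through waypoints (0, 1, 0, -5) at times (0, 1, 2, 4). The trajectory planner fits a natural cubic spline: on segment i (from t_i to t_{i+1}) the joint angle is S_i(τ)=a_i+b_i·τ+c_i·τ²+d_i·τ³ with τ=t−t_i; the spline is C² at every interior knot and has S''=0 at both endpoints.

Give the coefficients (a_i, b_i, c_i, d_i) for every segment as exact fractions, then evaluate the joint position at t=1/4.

Δ: Δ0=1, Δ1=-1, Δ2=-5/2
row 1: diag=4, rhs=-12; c'=1/4, d'=-3
row 2: denom=6−1·1/4=23/4; d'=(-9−1·-3)/(23/4)=-24/23
back: M2=-24/23
back: M1=-3−1/4·-24/23=-63/23
M: M0=0, M1=-63/23, M2=-24/23, M3=0
seg 0: a=0, c=M0/2=0, d=(M1−M0)/(6·1)=-21/46, b=Δ0−h0·(2M0+M1)/6=67/46
seg 1: a=1, c=M1/2=-63/46, d=(M2−M1)/(6·1)=13/46, b=Δ1−h1·(2M1+M2)/6=2/23
seg 2: a=0, c=M2/2=-12/23, d=(M3−M2)/(6·2)=2/23, b=Δ2−h2·(2M2+M3)/6=-83/46
t_q=1/4 → seg 0, τ=1/4; S=0+67/46·τ+0·τ²+-21/46·τ³=1051/2944

  seg 0: a=0 b=67/46 c=0 d=-21/46
  seg 1: a=1 b=2/23 c=-63/46 d=13/46
  seg 2: a=0 b=-83/46 c=-12/23 d=2/23
S(1/4) = 1051/2944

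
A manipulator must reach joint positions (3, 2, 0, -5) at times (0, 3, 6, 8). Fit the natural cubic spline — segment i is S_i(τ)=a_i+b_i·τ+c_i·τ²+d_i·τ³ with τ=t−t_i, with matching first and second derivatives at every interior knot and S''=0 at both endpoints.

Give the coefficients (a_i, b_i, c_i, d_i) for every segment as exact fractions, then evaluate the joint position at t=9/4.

  seg 0: a=3 b=-29/74 c=0 d=13/1998
  seg 1: a=2 b=-8/37 c=13/222 d=-139/1998
  seg 2: a=0 b=-129/74 c=-21/37 d=7/74
S(9/4) = 10383/4736

Δ: Δ0=-1/3, Δ1=-2/3, Δ2=-5/2
row 1: diag=12, rhs=-2; c'=1/4, d'=-1/6
row 2: denom=10−3·1/4=37/4; d'=(-11−3·-1/6)/(37/4)=-42/37
back: M2=-42/37
back: M1=-1/6−1/4·-42/37=13/111
M: M0=0, M1=13/111, M2=-42/37, M3=0
seg 0: a=3, c=M0/2=0, d=(M1−M0)/(6·3)=13/1998, b=Δ0−h0·(2M0+M1)/6=-29/74
seg 1: a=2, c=M1/2=13/222, d=(M2−M1)/(6·3)=-139/1998, b=Δ1−h1·(2M1+M2)/6=-8/37
seg 2: a=0, c=M2/2=-21/37, d=(M3−M2)/(6·2)=7/74, b=Δ2−h2·(2M2+M3)/6=-129/74
t_q=9/4 → seg 0, τ=9/4; S=3+-29/74·τ+0·τ²+13/1998·τ³=10383/4736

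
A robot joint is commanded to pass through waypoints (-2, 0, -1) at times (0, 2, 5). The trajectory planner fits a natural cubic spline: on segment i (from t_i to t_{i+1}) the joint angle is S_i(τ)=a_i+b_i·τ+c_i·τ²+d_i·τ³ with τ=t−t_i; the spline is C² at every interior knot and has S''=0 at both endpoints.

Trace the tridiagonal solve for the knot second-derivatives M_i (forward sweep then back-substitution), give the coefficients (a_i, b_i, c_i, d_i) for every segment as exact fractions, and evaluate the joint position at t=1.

  seg 0: a=-2 b=19/15 c=0 d=-1/15
  seg 1: a=0 b=7/15 c=-2/5 d=2/45
S(1) = -4/5

Δ: Δ0=1, Δ1=-1/3
row 1: diag=10, rhs=-8; c'=3/10, d'=-4/5
back: M1=-4/5
M: M0=0, M1=-4/5, M2=0
seg 0: a=-2, c=M0/2=0, d=(M1−M0)/(6·2)=-1/15, b=Δ0−h0·(2M0+M1)/6=19/15
seg 1: a=0, c=M1/2=-2/5, d=(M2−M1)/(6·3)=2/45, b=Δ1−h1·(2M1+M2)/6=7/15
t_q=1 → seg 0, τ=1; S=-2+19/15·τ+0·τ²+-1/15·τ³=-4/5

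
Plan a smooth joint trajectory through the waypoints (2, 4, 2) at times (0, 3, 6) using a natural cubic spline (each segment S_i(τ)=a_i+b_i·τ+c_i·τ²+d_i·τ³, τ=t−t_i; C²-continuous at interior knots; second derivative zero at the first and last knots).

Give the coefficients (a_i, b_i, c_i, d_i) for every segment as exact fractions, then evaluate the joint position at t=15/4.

  seg 0: a=2 b=1 c=0 d=-1/27
  seg 1: a=4 b=0 c=-1/3 d=1/27
S(15/4) = 245/64

Δ: Δ0=2/3, Δ1=-2/3
row 1: diag=12, rhs=-8; c'=1/4, d'=-2/3
back: M1=-2/3
M: M0=0, M1=-2/3, M2=0
seg 0: a=2, c=M0/2=0, d=(M1−M0)/(6·3)=-1/27, b=Δ0−h0·(2M0+M1)/6=1
seg 1: a=4, c=M1/2=-1/3, d=(M2−M1)/(6·3)=1/27, b=Δ1−h1·(2M1+M2)/6=0
t_q=15/4 → seg 1, τ=3/4; S=4+0·τ+-1/3·τ²+1/27·τ³=245/64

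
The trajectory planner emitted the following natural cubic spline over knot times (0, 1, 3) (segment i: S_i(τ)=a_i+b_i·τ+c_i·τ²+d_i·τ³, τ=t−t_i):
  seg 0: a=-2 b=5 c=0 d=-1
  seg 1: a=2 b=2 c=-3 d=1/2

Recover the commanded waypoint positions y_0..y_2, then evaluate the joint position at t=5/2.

y_0=-2 y_1=2 y_2=-2
S(5/2) = -1/16

y_0 = S_0(0) = a_0 = -2
y_1 = S_1(0) = a_1 = 2
y_2 = S_1(2) = -2
t_q=5/2 is in segment 1 (τ=3/2); S_1(τ)=-1/16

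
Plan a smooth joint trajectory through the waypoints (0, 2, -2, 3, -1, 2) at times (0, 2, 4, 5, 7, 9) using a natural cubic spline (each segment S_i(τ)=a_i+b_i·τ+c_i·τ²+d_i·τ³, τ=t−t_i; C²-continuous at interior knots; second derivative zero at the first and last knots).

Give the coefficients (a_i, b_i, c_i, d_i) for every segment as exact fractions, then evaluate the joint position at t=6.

Δ: Δ0=1, Δ1=-2, Δ2=5, Δ3=-2, Δ4=3/2
row 1: diag=8, rhs=-18; c'=1/4, d'=-9/4
row 2: denom=6−2·1/4=11/2; d'=(42−2·-9/4)/(11/2)=93/11
row 3: denom=6−1·2/11=64/11; d'=(-42−1·93/11)/(64/11)=-555/64
row 4: denom=8−2·11/32=117/16; d'=(21−2·-555/64)/(117/16)=409/78
back: M4=409/78
back: M3=-555/64−11/32·409/78=-817/78
back: M2=93/11−2/11·-817/78=404/39
back: M1=-9/4−1/4·404/39=-755/156
M: M0=0, M1=-755/156, M2=404/39, M3=-817/78, M4=409/78, M5=0
seg 0: a=0, c=M0/2=0, d=(M1−M0)/(6·2)=-755/1872, b=Δ0−h0·(2M0+M1)/6=1223/468
seg 1: a=2, c=M1/2=-755/312, d=(M2−M1)/(6·2)=2371/1872, b=Δ1−h1·(2M1+M2)/6=-521/234
seg 2: a=-2, c=M2/2=202/39, d=(M3−M2)/(6·1)=-125/36, b=Δ2−h2·(2M2+M3)/6=1541/468
seg 3: a=3, c=M3/2=-817/156, d=(M4−M3)/(6·2)=613/468, b=Δ3−h3·(2M3+M4)/6=757/234
seg 4: a=-1, c=M4/2=409/156, d=(M5−M4)/(6·2)=-409/936, b=Δ4−h4·(2M4+M5)/6=-467/234
t_q=6 → seg 3, τ=1; S=3+757/234·τ+-817/156·τ²+613/468·τ³=30/13

  seg 0: a=0 b=1223/468 c=0 d=-755/1872
  seg 1: a=2 b=-521/234 c=-755/312 d=2371/1872
  seg 2: a=-2 b=1541/468 c=202/39 d=-125/36
  seg 3: a=3 b=757/234 c=-817/156 d=613/468
  seg 4: a=-1 b=-467/234 c=409/156 d=-409/936
S(6) = 30/13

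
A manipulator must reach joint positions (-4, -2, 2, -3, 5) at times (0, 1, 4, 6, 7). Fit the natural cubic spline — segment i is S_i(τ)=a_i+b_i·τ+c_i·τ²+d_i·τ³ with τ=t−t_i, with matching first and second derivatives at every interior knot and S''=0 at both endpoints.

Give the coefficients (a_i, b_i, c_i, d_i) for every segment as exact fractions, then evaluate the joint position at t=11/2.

  seg 0: a=-4 b=1040/591 c=0 d=142/591
  seg 1: a=-2 b=1466/591 c=142/197 d=-652/1773
  seg 2: a=2 b=-1846/591 c=-510/197 d=6857/4728
  seg 3: a=-3 b=4639/1182 c=4817/788 d=-4817/2364
S(11/2) = -45583/12608

Δ: Δ0=2, Δ1=4/3, Δ2=-5/2, Δ3=8
row 1: diag=8, rhs=-4; c'=3/8, d'=-1/2
row 2: denom=10−3·3/8=71/8; d'=(-23−3·-1/2)/(71/8)=-172/71
row 3: denom=6−2·16/71=394/71; d'=(63−2·-172/71)/(394/71)=4817/394
back: M3=4817/394
back: M2=-172/71−16/71·4817/394=-1020/197
back: M1=-1/2−3/8·-1020/197=284/197
M: M0=0, M1=284/197, M2=-1020/197, M3=4817/394, M4=0
seg 0: a=-4, c=M0/2=0, d=(M1−M0)/(6·1)=142/591, b=Δ0−h0·(2M0+M1)/6=1040/591
seg 1: a=-2, c=M1/2=142/197, d=(M2−M1)/(6·3)=-652/1773, b=Δ1−h1·(2M1+M2)/6=1466/591
seg 2: a=2, c=M2/2=-510/197, d=(M3−M2)/(6·2)=6857/4728, b=Δ2−h2·(2M2+M3)/6=-1846/591
seg 3: a=-3, c=M3/2=4817/788, d=(M4−M3)/(6·1)=-4817/2364, b=Δ3−h3·(2M3+M4)/6=4639/1182
t_q=11/2 → seg 2, τ=3/2; S=2+-1846/591·τ+-510/197·τ²+6857/4728·τ³=-45583/12608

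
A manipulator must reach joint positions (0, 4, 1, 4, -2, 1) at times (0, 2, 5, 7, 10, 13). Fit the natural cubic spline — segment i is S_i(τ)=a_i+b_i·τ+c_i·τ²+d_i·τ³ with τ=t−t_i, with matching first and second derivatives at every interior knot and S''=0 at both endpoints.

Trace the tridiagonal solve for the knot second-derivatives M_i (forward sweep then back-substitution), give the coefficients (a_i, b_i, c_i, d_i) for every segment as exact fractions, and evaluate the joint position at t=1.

Δ: Δ0=2, Δ1=-1, Δ2=3/2, Δ3=-2, Δ4=1
row 1: diag=10, rhs=-18; c'=3/10, d'=-9/5
row 2: denom=10−3·3/10=91/10; d'=(15−3·-9/5)/(91/10)=204/91
row 3: denom=10−2·20/91=870/91; d'=(-21−2·204/91)/(870/91)=-773/290
row 4: denom=12−3·91/290=3207/290; d'=(18−3·-773/290)/(3207/290)=2513/1069
back: M4=2513/1069
back: M3=-773/290−91/290·2513/1069=-3638/1069
back: M2=204/91−20/91·-3638/1069=3196/1069
back: M1=-9/5−3/10·3196/1069=-2883/1069
M: M0=0, M1=-2883/1069, M2=3196/1069, M3=-3638/1069, M4=2513/1069, M5=0
seg 0: a=0, c=M0/2=0, d=(M1−M0)/(6·2)=-961/4276, b=Δ0−h0·(2M0+M1)/6=3099/1069
seg 1: a=4, c=M1/2=-2883/2138, d=(M2−M1)/(6·3)=6079/19242, b=Δ1−h1·(2M1+M2)/6=216/1069
seg 2: a=1, c=M2/2=1598/1069, d=(M3−M2)/(6·2)=-1139/2138, b=Δ2−h2·(2M2+M3)/6=1371/2138
seg 3: a=4, c=M3/2=-1819/1069, d=(M4−M3)/(6·3)=6151/19242, b=Δ3−h3·(2M3+M4)/6=487/2138
seg 4: a=-2, c=M4/2=2513/2138, d=(M5−M4)/(6·3)=-2513/19242, b=Δ4−h4·(2M4+M5)/6=-1444/1069
t_q=1 → seg 0, τ=1; S=0+3099/1069·τ+0·τ²+-961/4276·τ³=11435/4276

  seg 0: a=0 b=3099/1069 c=0 d=-961/4276
  seg 1: a=4 b=216/1069 c=-2883/2138 d=6079/19242
  seg 2: a=1 b=1371/2138 c=1598/1069 d=-1139/2138
  seg 3: a=4 b=487/2138 c=-1819/1069 d=6151/19242
  seg 4: a=-2 b=-1444/1069 c=2513/2138 d=-2513/19242
S(1) = 11435/4276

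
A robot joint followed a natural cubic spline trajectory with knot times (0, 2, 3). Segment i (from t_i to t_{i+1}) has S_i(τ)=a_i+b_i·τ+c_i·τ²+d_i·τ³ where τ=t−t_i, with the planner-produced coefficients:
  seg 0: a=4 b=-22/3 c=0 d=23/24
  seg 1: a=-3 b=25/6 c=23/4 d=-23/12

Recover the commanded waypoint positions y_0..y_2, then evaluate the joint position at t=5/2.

y_0=4 y_1=-3 y_2=5
S(5/2) = 9/32

y_0 = S_0(0) = a_0 = 4
y_1 = S_1(0) = a_1 = -3
y_2 = S_1(1) = 5
t_q=5/2 is in segment 1 (τ=1/2); S_1(τ)=9/32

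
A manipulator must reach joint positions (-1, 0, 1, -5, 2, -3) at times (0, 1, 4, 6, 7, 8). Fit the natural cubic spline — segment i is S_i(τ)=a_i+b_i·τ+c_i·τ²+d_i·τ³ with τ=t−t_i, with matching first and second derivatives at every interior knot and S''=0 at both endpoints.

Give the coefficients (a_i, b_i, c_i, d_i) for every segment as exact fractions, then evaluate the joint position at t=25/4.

Δ: Δ0=1, Δ1=1/3, Δ2=-3, Δ3=7, Δ4=-5
row 1: diag=8, rhs=-4; c'=3/8, d'=-1/2
row 2: denom=10−3·3/8=71/8; d'=(-20−3·-1/2)/(71/8)=-148/71
row 3: denom=6−2·16/71=394/71; d'=(60−2·-148/71)/(394/71)=2278/197
row 4: denom=4−1·71/394=1505/394; d'=(-72−1·2278/197)/(1505/394)=-32924/1505
back: M4=-32924/1505
back: M3=2278/197−71/394·-32924/1505=23336/1505
back: M2=-148/71−16/71·23336/1505=-8396/1505
back: M1=-1/2−3/8·-8396/1505=2396/1505
M: M0=0, M1=2396/1505, M2=-8396/1505, M3=23336/1505, M4=-32924/1505, M5=0
seg 0: a=-1, c=M0/2=0, d=(M1−M0)/(6·1)=1198/4515, b=Δ0−h0·(2M0+M1)/6=3317/4515
seg 1: a=0, c=M1/2=1198/1505, d=(M2−M1)/(6·3)=-5396/13545, b=Δ1−h1·(2M1+M2)/6=6911/4515
seg 2: a=1, c=M2/2=-4198/1505, d=(M3−M2)/(6·2)=7933/4515, b=Δ2−h2·(2M2+M3)/6=-20089/4515
seg 3: a=-5, c=M3/2=11668/1505, d=(M4−M3)/(6·1)=-5626/903, b=Δ3−h3·(2M3+M4)/6=3533/645
seg 4: a=2, c=M4/2=-16462/1505, d=(M5−M4)/(6·1)=16462/4515, b=Δ4−h4·(2M4+M5)/6=10349/4515
t_q=25/4 → seg 3, τ=1/4; S=-5+3533/645·τ+11668/1505·τ²+-5626/903·τ³=-156203/48160

  seg 0: a=-1 b=3317/4515 c=0 d=1198/4515
  seg 1: a=0 b=6911/4515 c=1198/1505 d=-5396/13545
  seg 2: a=1 b=-20089/4515 c=-4198/1505 d=7933/4515
  seg 3: a=-5 b=3533/645 c=11668/1505 d=-5626/903
  seg 4: a=2 b=10349/4515 c=-16462/1505 d=16462/4515
S(25/4) = -156203/48160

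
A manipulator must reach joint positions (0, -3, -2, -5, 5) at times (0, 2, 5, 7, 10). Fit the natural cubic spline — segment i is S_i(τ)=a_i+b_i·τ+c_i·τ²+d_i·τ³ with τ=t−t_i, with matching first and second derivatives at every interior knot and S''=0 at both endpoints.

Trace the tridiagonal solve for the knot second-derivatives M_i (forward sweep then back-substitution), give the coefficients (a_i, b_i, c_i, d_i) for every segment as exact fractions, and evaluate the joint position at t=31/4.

  seg 0: a=0 b=-365/174 c=0 d=13/87
  seg 1: a=-3 b=-53/174 c=26/29 d=-119/522
  seg 2: a=-2 b=-94/87 c=-67/58 d=329/696
  seg 3: a=-5 b=-5/174 c=195/116 d=-65/348
S(31/4) = -30845/7424

Δ: Δ0=-3/2, Δ1=1/3, Δ2=-3/2, Δ3=10/3
row 1: diag=10, rhs=11; c'=3/10, d'=11/10
row 2: denom=10−3·3/10=91/10; d'=(-11−3·11/10)/(91/10)=-11/7
row 3: denom=10−2·20/91=870/91; d'=(29−2·-11/7)/(870/91)=195/58
back: M3=195/58
back: M2=-11/7−20/91·195/58=-67/29
back: M1=11/10−3/10·-67/29=52/29
M: M0=0, M1=52/29, M2=-67/29, M3=195/58, M4=0
seg 0: a=0, c=M0/2=0, d=(M1−M0)/(6·2)=13/87, b=Δ0−h0·(2M0+M1)/6=-365/174
seg 1: a=-3, c=M1/2=26/29, d=(M2−M1)/(6·3)=-119/522, b=Δ1−h1·(2M1+M2)/6=-53/174
seg 2: a=-2, c=M2/2=-67/58, d=(M3−M2)/(6·2)=329/696, b=Δ2−h2·(2M2+M3)/6=-94/87
seg 3: a=-5, c=M3/2=195/116, d=(M4−M3)/(6·3)=-65/348, b=Δ3−h3·(2M3+M4)/6=-5/174
t_q=31/4 → seg 3, τ=3/4; S=-5+-5/174·τ+195/116·τ²+-65/348·τ³=-30845/7424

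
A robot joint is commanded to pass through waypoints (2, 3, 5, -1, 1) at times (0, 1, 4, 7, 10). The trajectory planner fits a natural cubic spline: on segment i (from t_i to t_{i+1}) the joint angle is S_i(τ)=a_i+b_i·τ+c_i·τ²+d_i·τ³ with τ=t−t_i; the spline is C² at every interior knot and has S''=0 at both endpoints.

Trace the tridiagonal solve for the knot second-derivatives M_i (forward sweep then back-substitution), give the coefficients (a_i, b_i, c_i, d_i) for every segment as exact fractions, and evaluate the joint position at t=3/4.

  seg 0: a=2 b=299/324 c=0 d=25/324
  seg 1: a=3 b=187/162 c=25/108 d=-383/2916
  seg 2: a=5 b=-325/324 c=-77/81 d=601/2916
  seg 3: a=-1 b=-185/162 c=293/324 d=-293/2916
S(3/4) = 18833/6912

Δ: Δ0=1, Δ1=2/3, Δ2=-2, Δ3=2/3
row 1: diag=8, rhs=-2; c'=3/8, d'=-1/4
row 2: denom=12−3·3/8=87/8; d'=(-16−3·-1/4)/(87/8)=-122/87
row 3: denom=12−3·8/29=324/29; d'=(16−3·-122/87)/(324/29)=293/162
back: M3=293/162
back: M2=-122/87−8/29·293/162=-154/81
back: M1=-1/4−3/8·-154/81=25/54
M: M0=0, M1=25/54, M2=-154/81, M3=293/162, M4=0
seg 0: a=2, c=M0/2=0, d=(M1−M0)/(6·1)=25/324, b=Δ0−h0·(2M0+M1)/6=299/324
seg 1: a=3, c=M1/2=25/108, d=(M2−M1)/(6·3)=-383/2916, b=Δ1−h1·(2M1+M2)/6=187/162
seg 2: a=5, c=M2/2=-77/81, d=(M3−M2)/(6·3)=601/2916, b=Δ2−h2·(2M2+M3)/6=-325/324
seg 3: a=-1, c=M3/2=293/324, d=(M4−M3)/(6·3)=-293/2916, b=Δ3−h3·(2M3+M4)/6=-185/162
t_q=3/4 → seg 0, τ=3/4; S=2+299/324·τ+0·τ²+25/324·τ³=18833/6912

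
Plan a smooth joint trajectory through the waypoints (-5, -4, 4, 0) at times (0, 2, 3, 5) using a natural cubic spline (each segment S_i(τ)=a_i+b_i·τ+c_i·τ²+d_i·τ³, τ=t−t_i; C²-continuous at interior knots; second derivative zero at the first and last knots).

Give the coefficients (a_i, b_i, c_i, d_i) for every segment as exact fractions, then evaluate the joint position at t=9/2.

Δ: Δ0=1/2, Δ1=8, Δ2=-2
row 1: diag=6, rhs=45; c'=1/6, d'=15/2
row 2: denom=6−1·1/6=35/6; d'=(-60−1·15/2)/(35/6)=-81/7
back: M2=-81/7
back: M1=15/2−1/6·-81/7=66/7
M: M0=0, M1=66/7, M2=-81/7, M3=0
seg 0: a=-5, c=M0/2=0, d=(M1−M0)/(6·2)=11/14, b=Δ0−h0·(2M0+M1)/6=-37/14
seg 1: a=-4, c=M1/2=33/7, d=(M2−M1)/(6·1)=-7/2, b=Δ1−h1·(2M1+M2)/6=95/14
seg 2: a=4, c=M2/2=-81/14, d=(M3−M2)/(6·2)=27/28, b=Δ2−h2·(2M2+M3)/6=40/7
t_q=9/2 → seg 2, τ=3/2; S=4+40/7·τ+-81/14·τ²+27/28·τ³=629/224

  seg 0: a=-5 b=-37/14 c=0 d=11/14
  seg 1: a=-4 b=95/14 c=33/7 d=-7/2
  seg 2: a=4 b=40/7 c=-81/14 d=27/28
S(9/2) = 629/224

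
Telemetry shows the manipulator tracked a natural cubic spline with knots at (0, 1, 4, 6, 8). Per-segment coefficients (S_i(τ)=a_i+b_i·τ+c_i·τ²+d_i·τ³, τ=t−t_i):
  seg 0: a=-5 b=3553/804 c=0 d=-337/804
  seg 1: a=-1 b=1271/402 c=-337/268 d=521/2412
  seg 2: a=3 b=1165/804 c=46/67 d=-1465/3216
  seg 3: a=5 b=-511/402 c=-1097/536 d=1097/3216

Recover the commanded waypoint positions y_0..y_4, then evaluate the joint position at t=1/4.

y_0 = S_0(0) = a_0 = -5
y_1 = S_1(0) = a_1 = -1
y_2 = S_2(0) = a_2 = 3
y_3 = S_3(0) = a_3 = 5
y_4 = S_3(2) = -3
t_q=1/4 is in segment 0 (τ=1/4); S_0(τ)=-66923/17152

y_0=-5 y_1=-1 y_2=3 y_3=5 y_4=-3
S(1/4) = -66923/17152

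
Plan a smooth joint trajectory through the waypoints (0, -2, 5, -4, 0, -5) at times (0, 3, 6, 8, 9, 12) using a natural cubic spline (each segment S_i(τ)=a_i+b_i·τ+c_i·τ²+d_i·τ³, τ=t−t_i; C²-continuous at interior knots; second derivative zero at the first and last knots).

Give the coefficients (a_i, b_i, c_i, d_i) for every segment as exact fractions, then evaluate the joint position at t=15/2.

  seg 0: a=0 b=-843/358 c=0 d=1813/9666
  seg 1: a=-2 b=485/179 c=1813/1074 d=-5843/9666
  seg 2: a=5 b=-1247/358 c=-2015/537 d=871/537
  seg 3: a=-4 b=1043/1074 c=3211/537 d=-3169/1074
  seg 4: a=0 b=730/179 c=-3085/1074 d=3085/9666
S(15/2) = -4573/1432

Δ: Δ0=-2/3, Δ1=7/3, Δ2=-9/2, Δ3=4, Δ4=-5/3
row 1: diag=12, rhs=18; c'=1/4, d'=3/2
row 2: denom=10−3·1/4=37/4; d'=(-41−3·3/2)/(37/4)=-182/37
row 3: denom=6−2·8/37=206/37; d'=(51−2·-182/37)/(206/37)=2251/206
row 4: denom=8−1·37/206=1611/206; d'=(-34−1·2251/206)/(1611/206)=-3085/537
back: M4=-3085/537
back: M3=2251/206−37/206·-3085/537=6422/537
back: M2=-182/37−8/37·6422/537=-4030/537
back: M1=3/2−1/4·-4030/537=1813/537
M: M0=0, M1=1813/537, M2=-4030/537, M3=6422/537, M4=-3085/537, M5=0
seg 0: a=0, c=M0/2=0, d=(M1−M0)/(6·3)=1813/9666, b=Δ0−h0·(2M0+M1)/6=-843/358
seg 1: a=-2, c=M1/2=1813/1074, d=(M2−M1)/(6·3)=-5843/9666, b=Δ1−h1·(2M1+M2)/6=485/179
seg 2: a=5, c=M2/2=-2015/537, d=(M3−M2)/(6·2)=871/537, b=Δ2−h2·(2M2+M3)/6=-1247/358
seg 3: a=-4, c=M3/2=3211/537, d=(M4−M3)/(6·1)=-3169/1074, b=Δ3−h3·(2M3+M4)/6=1043/1074
seg 4: a=0, c=M4/2=-3085/1074, d=(M5−M4)/(6·3)=3085/9666, b=Δ4−h4·(2M4+M5)/6=730/179
t_q=15/2 → seg 2, τ=3/2; S=5+-1247/358·τ+-2015/537·τ²+871/537·τ³=-4573/1432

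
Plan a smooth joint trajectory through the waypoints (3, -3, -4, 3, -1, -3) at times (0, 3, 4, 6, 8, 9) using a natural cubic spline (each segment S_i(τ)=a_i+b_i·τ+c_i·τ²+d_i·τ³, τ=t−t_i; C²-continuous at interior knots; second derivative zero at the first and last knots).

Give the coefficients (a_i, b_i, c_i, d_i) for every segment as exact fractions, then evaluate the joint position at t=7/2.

  seg 0: a=3 b=-920/469 c=0 d=-2/469
  seg 1: a=-3 b=-974/469 c=-18/469 d=523/469
  seg 2: a=-4 b=559/469 c=1551/469 d=-577/536
  seg 3: a=3 b=1409/938 c=-5913/1876 d=657/938
  seg 4: a=-1 b=-2533/938 c=1971/1876 d=-657/1876
S(7/2) = -2095/536

Δ: Δ0=-2, Δ1=-1, Δ2=7/2, Δ3=-2, Δ4=-2
row 1: diag=8, rhs=6; c'=1/8, d'=3/4
row 2: denom=6−1·1/8=47/8; d'=(27−1·3/4)/(47/8)=210/47
row 3: denom=8−2·16/47=344/47; d'=(-33−2·210/47)/(344/47)=-1971/344
row 4: denom=6−2·47/172=469/86; d'=(0−2·-1971/344)/(469/86)=1971/938
back: M4=1971/938
back: M3=-1971/344−47/172·1971/938=-5913/938
back: M2=210/47−16/47·-5913/938=3102/469
back: M1=3/4−1/8·3102/469=-36/469
M: M0=0, M1=-36/469, M2=3102/469, M3=-5913/938, M4=1971/938, M5=0
seg 0: a=3, c=M0/2=0, d=(M1−M0)/(6·3)=-2/469, b=Δ0−h0·(2M0+M1)/6=-920/469
seg 1: a=-3, c=M1/2=-18/469, d=(M2−M1)/(6·1)=523/469, b=Δ1−h1·(2M1+M2)/6=-974/469
seg 2: a=-4, c=M2/2=1551/469, d=(M3−M2)/(6·2)=-577/536, b=Δ2−h2·(2M2+M3)/6=559/469
seg 3: a=3, c=M3/2=-5913/1876, d=(M4−M3)/(6·2)=657/938, b=Δ3−h3·(2M3+M4)/6=1409/938
seg 4: a=-1, c=M4/2=1971/1876, d=(M5−M4)/(6·1)=-657/1876, b=Δ4−h4·(2M4+M5)/6=-2533/938
t_q=7/2 → seg 1, τ=1/2; S=-3+-974/469·τ+-18/469·τ²+523/469·τ³=-2095/536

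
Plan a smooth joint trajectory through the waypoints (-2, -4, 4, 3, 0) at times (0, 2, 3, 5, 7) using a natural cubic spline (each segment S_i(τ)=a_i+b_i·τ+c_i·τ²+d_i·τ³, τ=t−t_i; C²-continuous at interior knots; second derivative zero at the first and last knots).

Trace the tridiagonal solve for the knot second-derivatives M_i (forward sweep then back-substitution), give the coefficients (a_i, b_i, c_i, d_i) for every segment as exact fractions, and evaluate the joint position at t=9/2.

  seg 0: a=-2 b=-295/64 c=0 d=231/256
  seg 1: a=-4 b=199/32 c=693/128 d=-465/128
  seg 2: a=4 b=787/128 c=-351/64 d=553/512
  seg 3: a=3 b=-181/64 c=255/256 d=-85/512
S(9/2) = 18547/4096

Δ: Δ0=-1, Δ1=8, Δ2=-1/2, Δ3=-3/2
row 1: diag=6, rhs=54; c'=1/6, d'=9
row 2: denom=6−1·1/6=35/6; d'=(-51−1·9)/(35/6)=-72/7
row 3: denom=8−2·12/35=256/35; d'=(-6−2·-72/7)/(256/35)=255/128
back: M3=255/128
back: M2=-72/7−12/35·255/128=-351/32
back: M1=9−1/6·-351/32=693/64
M: M0=0, M1=693/64, M2=-351/32, M3=255/128, M4=0
seg 0: a=-2, c=M0/2=0, d=(M1−M0)/(6·2)=231/256, b=Δ0−h0·(2M0+M1)/6=-295/64
seg 1: a=-4, c=M1/2=693/128, d=(M2−M1)/(6·1)=-465/128, b=Δ1−h1·(2M1+M2)/6=199/32
seg 2: a=4, c=M2/2=-351/64, d=(M3−M2)/(6·2)=553/512, b=Δ2−h2·(2M2+M3)/6=787/128
seg 3: a=3, c=M3/2=255/256, d=(M4−M3)/(6·2)=-85/512, b=Δ3−h3·(2M3+M4)/6=-181/64
t_q=9/2 → seg 2, τ=3/2; S=4+787/128·τ+-351/64·τ²+553/512·τ³=18547/4096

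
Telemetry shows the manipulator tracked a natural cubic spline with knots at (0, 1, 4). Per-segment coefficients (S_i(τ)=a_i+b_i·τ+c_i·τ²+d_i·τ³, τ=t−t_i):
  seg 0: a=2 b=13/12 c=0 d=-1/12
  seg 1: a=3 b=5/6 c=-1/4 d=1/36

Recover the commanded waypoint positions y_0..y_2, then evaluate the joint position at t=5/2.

y_0=2 y_1=3 y_2=4
S(5/2) = 121/32

y_0 = S_0(0) = a_0 = 2
y_1 = S_1(0) = a_1 = 3
y_2 = S_1(3) = 4
t_q=5/2 is in segment 1 (τ=3/2); S_1(τ)=121/32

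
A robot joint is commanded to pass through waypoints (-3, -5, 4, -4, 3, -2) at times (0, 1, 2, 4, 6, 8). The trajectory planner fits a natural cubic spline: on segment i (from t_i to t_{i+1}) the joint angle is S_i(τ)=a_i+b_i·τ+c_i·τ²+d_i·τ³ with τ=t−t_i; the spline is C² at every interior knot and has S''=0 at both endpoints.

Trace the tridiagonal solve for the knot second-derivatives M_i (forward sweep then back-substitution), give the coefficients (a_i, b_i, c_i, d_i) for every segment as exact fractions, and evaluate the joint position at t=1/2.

Δ: Δ0=-2, Δ1=9, Δ2=-4, Δ3=7/2, Δ4=-5/2
row 1: diag=4, rhs=66; c'=1/4, d'=33/2
row 2: denom=6−1·1/4=23/4; d'=(-78−1·33/2)/(23/4)=-378/23
row 3: denom=8−2·8/23=168/23; d'=(45−2·-378/23)/(168/23)=597/56
row 4: denom=8−2·23/84=313/42; d'=(-36−2·597/56)/(313/42)=-4815/626
back: M4=-4815/626
back: M3=597/56−23/84·-4815/626=3996/313
back: M2=-378/23−8/23·3996/313=-6534/313
back: M1=33/2−1/4·-6534/313=6798/313
M: M0=0, M1=6798/313, M2=-6534/313, M3=3996/313, M4=-4815/626, M5=0
seg 0: a=-3, c=M0/2=0, d=(M1−M0)/(6·1)=1133/313, b=Δ0−h0·(2M0+M1)/6=-1759/313
seg 1: a=-5, c=M1/2=3399/313, d=(M2−M1)/(6·1)=-2222/313, b=Δ1−h1·(2M1+M2)/6=1640/313
seg 2: a=4, c=M2/2=-3267/313, d=(M3−M2)/(6·2)=1755/626, b=Δ2−h2·(2M2+M3)/6=1772/313
seg 3: a=-4, c=M3/2=1998/313, d=(M4−M3)/(6·2)=-4269/2504, b=Δ3−h3·(2M3+M4)/6=-766/313
seg 4: a=3, c=M4/2=-4815/1252, d=(M5−M4)/(6·2)=1605/2504, b=Δ4−h4·(2M4+M5)/6=1645/626
t_q=1/2 → seg 0, τ=1/2; S=-3+-1759/313·τ+0·τ²+1133/313·τ³=-13415/2504

  seg 0: a=-3 b=-1759/313 c=0 d=1133/313
  seg 1: a=-5 b=1640/313 c=3399/313 d=-2222/313
  seg 2: a=4 b=1772/313 c=-3267/313 d=1755/626
  seg 3: a=-4 b=-766/313 c=1998/313 d=-4269/2504
  seg 4: a=3 b=1645/626 c=-4815/1252 d=1605/2504
S(1/2) = -13415/2504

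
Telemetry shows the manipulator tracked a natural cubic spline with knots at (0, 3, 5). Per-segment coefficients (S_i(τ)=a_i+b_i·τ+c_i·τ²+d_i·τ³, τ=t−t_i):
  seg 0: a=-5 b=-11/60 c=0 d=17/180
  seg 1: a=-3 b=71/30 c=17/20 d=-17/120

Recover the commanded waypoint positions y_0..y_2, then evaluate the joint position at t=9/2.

y_0=-5 y_1=-3 y_2=4
S(9/2) = 127/64

y_0 = S_0(0) = a_0 = -5
y_1 = S_1(0) = a_1 = -3
y_2 = S_1(2) = 4
t_q=9/2 is in segment 1 (τ=3/2); S_1(τ)=127/64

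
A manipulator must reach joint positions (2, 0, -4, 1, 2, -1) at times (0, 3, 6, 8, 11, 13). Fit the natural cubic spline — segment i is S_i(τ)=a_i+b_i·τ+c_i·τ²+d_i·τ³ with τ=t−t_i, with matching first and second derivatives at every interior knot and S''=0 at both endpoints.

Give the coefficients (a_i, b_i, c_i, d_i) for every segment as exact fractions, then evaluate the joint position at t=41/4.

  seg 0: a=2 b=-829/6414 c=0 d=-383/6414
  seg 1: a=0 b=-5585/3207 c=-1149/2138 d=12959/57726
  seg 2: a=-4 b=7025/6414 c=4756/3207 d=-1669/4276
  seg 3: a=1 b=15031/6414 c=-5509/6414 d=1817/28863
  seg 4: a=2 b=-7121/6414 c=-625/2138 d=625/12828
S(41/4) = 180733/68416

Δ: Δ0=-2/3, Δ1=-4/3, Δ2=5/2, Δ3=1/3, Δ4=-3/2
row 1: diag=12, rhs=-4; c'=1/4, d'=-1/3
row 2: denom=10−3·1/4=37/4; d'=(23−3·-1/3)/(37/4)=96/37
row 3: denom=10−2·8/37=354/37; d'=(-13−2·96/37)/(354/37)=-673/354
row 4: denom=10−3·37/118=1069/118; d'=(-11−3·-673/354)/(1069/118)=-625/1069
back: M4=-625/1069
back: M3=-673/354−37/118·-625/1069=-5509/3207
back: M2=96/37−8/37·-5509/3207=9512/3207
back: M1=-1/3−1/4·9512/3207=-1149/1069
M: M0=0, M1=-1149/1069, M2=9512/3207, M3=-5509/3207, M4=-625/1069, M5=0
seg 0: a=2, c=M0/2=0, d=(M1−M0)/(6·3)=-383/6414, b=Δ0−h0·(2M0+M1)/6=-829/6414
seg 1: a=0, c=M1/2=-1149/2138, d=(M2−M1)/(6·3)=12959/57726, b=Δ1−h1·(2M1+M2)/6=-5585/3207
seg 2: a=-4, c=M2/2=4756/3207, d=(M3−M2)/(6·2)=-1669/4276, b=Δ2−h2·(2M2+M3)/6=7025/6414
seg 3: a=1, c=M3/2=-5509/6414, d=(M4−M3)/(6·3)=1817/28863, b=Δ3−h3·(2M3+M4)/6=15031/6414
seg 4: a=2, c=M4/2=-625/2138, d=(M5−M4)/(6·2)=625/12828, b=Δ4−h4·(2M4+M5)/6=-7121/6414
t_q=41/4 → seg 3, τ=9/4; S=1+15031/6414·τ+-5509/6414·τ²+1817/28863·τ³=180733/68416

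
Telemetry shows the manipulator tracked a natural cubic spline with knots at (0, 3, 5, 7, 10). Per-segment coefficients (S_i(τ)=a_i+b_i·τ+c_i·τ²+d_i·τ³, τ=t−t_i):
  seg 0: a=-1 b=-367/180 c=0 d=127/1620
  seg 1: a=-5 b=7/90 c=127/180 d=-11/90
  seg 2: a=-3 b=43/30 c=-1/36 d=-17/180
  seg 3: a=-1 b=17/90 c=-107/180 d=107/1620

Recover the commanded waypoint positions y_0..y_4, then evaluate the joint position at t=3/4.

y_0 = S_0(0) = a_0 = -1
y_1 = S_1(0) = a_1 = -5
y_2 = S_2(0) = a_2 = -3
y_3 = S_3(0) = a_3 = -1
y_4 = S_3(3) = -4
t_q=3/4 is in segment 0 (τ=3/4); S_0(τ)=-639/256

y_0=-1 y_1=-5 y_2=-3 y_3=-1 y_4=-4
S(3/4) = -639/256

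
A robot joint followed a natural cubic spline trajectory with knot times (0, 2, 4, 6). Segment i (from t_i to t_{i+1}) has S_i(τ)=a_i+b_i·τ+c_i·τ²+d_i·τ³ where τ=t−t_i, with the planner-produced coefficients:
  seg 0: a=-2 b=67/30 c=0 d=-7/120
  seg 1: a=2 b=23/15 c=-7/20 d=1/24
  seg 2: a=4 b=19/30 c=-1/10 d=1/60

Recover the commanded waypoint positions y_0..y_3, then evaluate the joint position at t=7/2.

y_0=-2 y_1=2 y_2=4 y_3=5
S(7/2) = 1169/320

y_0 = S_0(0) = a_0 = -2
y_1 = S_1(0) = a_1 = 2
y_2 = S_2(0) = a_2 = 4
y_3 = S_2(2) = 5
t_q=7/2 is in segment 1 (τ=3/2); S_1(τ)=1169/320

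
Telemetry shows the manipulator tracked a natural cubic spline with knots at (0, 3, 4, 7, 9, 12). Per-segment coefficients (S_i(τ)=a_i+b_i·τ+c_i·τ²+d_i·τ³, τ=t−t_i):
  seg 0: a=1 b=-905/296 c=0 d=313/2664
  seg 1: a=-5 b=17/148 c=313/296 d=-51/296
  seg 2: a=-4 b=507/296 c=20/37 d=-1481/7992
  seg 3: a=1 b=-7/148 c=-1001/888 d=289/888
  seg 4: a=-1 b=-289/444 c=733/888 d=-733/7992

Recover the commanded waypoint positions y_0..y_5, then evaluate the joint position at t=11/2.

y_0=1 y_1=-5 y_2=-4 y_3=1 y_4=-1 y_5=2
S(11/2) = -1989/2368

y_0 = S_0(0) = a_0 = 1
y_1 = S_1(0) = a_1 = -5
y_2 = S_2(0) = a_2 = -4
y_3 = S_3(0) = a_3 = 1
y_4 = S_4(0) = a_4 = -1
y_5 = S_4(3) = 2
t_q=11/2 is in segment 2 (τ=3/2); S_2(τ)=-1989/2368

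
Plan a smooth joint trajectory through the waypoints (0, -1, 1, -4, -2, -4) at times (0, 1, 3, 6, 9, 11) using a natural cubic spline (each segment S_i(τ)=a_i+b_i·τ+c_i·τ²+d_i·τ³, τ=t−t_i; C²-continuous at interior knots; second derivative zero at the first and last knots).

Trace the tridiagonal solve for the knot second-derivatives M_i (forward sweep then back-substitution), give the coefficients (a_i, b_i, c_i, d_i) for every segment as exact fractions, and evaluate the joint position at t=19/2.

Δ: Δ0=-1, Δ1=1, Δ2=-5/3, Δ3=2/3, Δ4=-1
row 1: diag=6, rhs=12; c'=1/3, d'=2
row 2: denom=10−2·1/3=28/3; d'=(-16−2·2)/(28/3)=-15/7
row 3: denom=12−3·9/28=309/28; d'=(14−3·-15/7)/(309/28)=572/309
row 4: denom=10−3·28/103=946/103; d'=(-10−3·572/309)/(946/103)=-801/473
back: M4=-801/473
back: M3=572/309−28/103·-801/473=3280/1419
back: M2=-15/7−9/28·3280/1419=-1365/473
back: M1=2−1/3·-1365/473=1401/473
M: M0=0, M1=1401/473, M2=-1365/473, M3=3280/1419, M4=-801/473, M5=0
seg 0: a=0, c=M0/2=0, d=(M1−M0)/(6·1)=467/946, b=Δ0−h0·(2M0+M1)/6=-1413/946
seg 1: a=-1, c=M1/2=1401/946, d=(M2−M1)/(6·2)=-461/946, b=Δ1−h1·(2M1+M2)/6=-6/473
seg 2: a=1, c=M2/2=-1365/946, d=(M3−M2)/(6·3)=7375/25542, b=Δ2−h2·(2M2+M3)/6=30/473
seg 3: a=-4, c=M3/2=1640/1419, d=(M4−M3)/(6·3)=-5683/25542, b=Δ3−h3·(2M3+M4)/6=-755/946
seg 4: a=-2, c=M4/2=-801/946, d=(M5−M4)/(6·2)=267/1892, b=Δ4−h4·(2M4+M5)/6=61/473
t_q=19/2 → seg 4, τ=1/2; S=-2+61/473·τ+-801/946·τ²+267/1892·τ³=-32233/15136

  seg 0: a=0 b=-1413/946 c=0 d=467/946
  seg 1: a=-1 b=-6/473 c=1401/946 d=-461/946
  seg 2: a=1 b=30/473 c=-1365/946 d=7375/25542
  seg 3: a=-4 b=-755/946 c=1640/1419 d=-5683/25542
  seg 4: a=-2 b=61/473 c=-801/946 d=267/1892
S(19/2) = -32233/15136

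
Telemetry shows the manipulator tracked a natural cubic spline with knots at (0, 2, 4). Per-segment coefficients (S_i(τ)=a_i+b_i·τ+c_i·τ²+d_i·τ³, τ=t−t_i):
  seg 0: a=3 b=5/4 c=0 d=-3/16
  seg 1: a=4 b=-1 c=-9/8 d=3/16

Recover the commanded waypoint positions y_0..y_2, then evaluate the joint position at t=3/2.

y_0=3 y_1=4 y_2=-1
S(3/2) = 543/128

y_0 = S_0(0) = a_0 = 3
y_1 = S_1(0) = a_1 = 4
y_2 = S_1(2) = -1
t_q=3/2 is in segment 0 (τ=3/2); S_0(τ)=543/128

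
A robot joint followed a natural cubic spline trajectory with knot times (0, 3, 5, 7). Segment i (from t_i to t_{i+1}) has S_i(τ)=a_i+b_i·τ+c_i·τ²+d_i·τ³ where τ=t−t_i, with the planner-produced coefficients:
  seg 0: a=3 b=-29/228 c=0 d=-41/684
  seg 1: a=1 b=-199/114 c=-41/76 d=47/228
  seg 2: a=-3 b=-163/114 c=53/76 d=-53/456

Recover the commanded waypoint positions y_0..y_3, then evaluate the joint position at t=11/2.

y_0=3 y_1=1 y_2=-3 y_3=-4
S(11/2) = -4323/1216

y_0 = S_0(0) = a_0 = 3
y_1 = S_1(0) = a_1 = 1
y_2 = S_2(0) = a_2 = -3
y_3 = S_2(2) = -4
t_q=11/2 is in segment 2 (τ=1/2); S_2(τ)=-4323/1216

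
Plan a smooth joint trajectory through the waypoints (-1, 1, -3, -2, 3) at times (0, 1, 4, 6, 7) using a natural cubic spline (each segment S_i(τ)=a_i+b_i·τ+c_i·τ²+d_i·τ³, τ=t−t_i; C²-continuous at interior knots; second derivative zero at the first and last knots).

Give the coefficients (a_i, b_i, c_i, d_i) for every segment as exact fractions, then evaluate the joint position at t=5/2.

  seg 0: a=-1 b=1471/591 c=0 d=-289/591
  seg 1: a=1 b=604/591 c=-289/197 d=403/1773
  seg 2: a=-3 b=-971/591 c=114/197 d=1165/4728
  seg 3: a=-2 b=4289/1182 c=1621/788 d=-1621/2364
S(5/2) = -1/1576

Δ: Δ0=2, Δ1=-4/3, Δ2=1/2, Δ3=5
row 1: diag=8, rhs=-20; c'=3/8, d'=-5/2
row 2: denom=10−3·3/8=71/8; d'=(11−3·-5/2)/(71/8)=148/71
row 3: denom=6−2·16/71=394/71; d'=(27−2·148/71)/(394/71)=1621/394
back: M3=1621/394
back: M2=148/71−16/71·1621/394=228/197
back: M1=-5/2−3/8·228/197=-578/197
M: M0=0, M1=-578/197, M2=228/197, M3=1621/394, M4=0
seg 0: a=-1, c=M0/2=0, d=(M1−M0)/(6·1)=-289/591, b=Δ0−h0·(2M0+M1)/6=1471/591
seg 1: a=1, c=M1/2=-289/197, d=(M2−M1)/(6·3)=403/1773, b=Δ1−h1·(2M1+M2)/6=604/591
seg 2: a=-3, c=M2/2=114/197, d=(M3−M2)/(6·2)=1165/4728, b=Δ2−h2·(2M2+M3)/6=-971/591
seg 3: a=-2, c=M3/2=1621/788, d=(M4−M3)/(6·1)=-1621/2364, b=Δ3−h3·(2M3+M4)/6=4289/1182
t_q=5/2 → seg 1, τ=3/2; S=1+604/591·τ+-289/197·τ²+403/1773·τ³=-1/1576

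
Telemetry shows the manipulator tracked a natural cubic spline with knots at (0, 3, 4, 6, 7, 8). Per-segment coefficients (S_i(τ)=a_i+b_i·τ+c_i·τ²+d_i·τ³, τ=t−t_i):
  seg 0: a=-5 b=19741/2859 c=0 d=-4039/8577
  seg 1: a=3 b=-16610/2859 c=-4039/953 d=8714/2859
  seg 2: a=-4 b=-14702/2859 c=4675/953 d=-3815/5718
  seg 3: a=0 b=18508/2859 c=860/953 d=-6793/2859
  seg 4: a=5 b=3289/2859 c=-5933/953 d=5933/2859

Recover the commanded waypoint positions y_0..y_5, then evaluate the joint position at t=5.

y_0 = S_0(0) = a_0 = -5
y_1 = S_1(0) = a_1 = 3
y_2 = S_2(0) = a_2 = -4
y_3 = S_3(0) = a_3 = 0
y_4 = S_4(0) = a_4 = 5
y_5 = S_4(1) = 2
t_q=5 is in segment 2 (τ=1); S_2(τ)=-9347/1906

y_0=-5 y_1=3 y_2=-4 y_3=0 y_4=5 y_5=2
S(5) = -9347/1906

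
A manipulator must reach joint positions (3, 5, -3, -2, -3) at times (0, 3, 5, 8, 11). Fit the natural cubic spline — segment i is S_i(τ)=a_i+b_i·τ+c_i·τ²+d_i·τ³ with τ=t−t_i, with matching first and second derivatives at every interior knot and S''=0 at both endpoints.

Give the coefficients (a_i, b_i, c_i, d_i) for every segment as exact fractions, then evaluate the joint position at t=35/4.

Δ: Δ0=2/3, Δ1=-4, Δ2=1/3, Δ3=-1/3
row 1: diag=10, rhs=-28; c'=1/5, d'=-14/5
row 2: denom=10−2·1/5=48/5; d'=(26−2·-14/5)/(48/5)=79/24
row 3: denom=12−3·5/16=177/16; d'=(-4−3·79/24)/(177/16)=-74/59
back: M3=-74/59
back: M2=79/24−5/16·-74/59=652/177
back: M1=-14/5−1/5·652/177=-626/177
M: M0=0, M1=-626/177, M2=652/177, M3=-74/59, M4=0
seg 0: a=3, c=M0/2=0, d=(M1−M0)/(6·3)=-313/1593, b=Δ0−h0·(2M0+M1)/6=431/177
seg 1: a=5, c=M1/2=-313/177, d=(M2−M1)/(6·2)=71/118, b=Δ1−h1·(2M1+M2)/6=-508/177
seg 2: a=-3, c=M2/2=326/177, d=(M3−M2)/(6·3)=-437/1593, b=Δ2−h2·(2M2+M3)/6=-482/177
seg 3: a=-2, c=M3/2=-37/59, d=(M4−M3)/(6·3)=37/531, b=Δ3−h3·(2M3+M4)/6=163/177
t_q=35/4 → seg 3, τ=3/4; S=-2+163/177·τ+-37/59·τ²+37/531·τ³=-6165/3776

  seg 0: a=3 b=431/177 c=0 d=-313/1593
  seg 1: a=5 b=-508/177 c=-313/177 d=71/118
  seg 2: a=-3 b=-482/177 c=326/177 d=-437/1593
  seg 3: a=-2 b=163/177 c=-37/59 d=37/531
S(35/4) = -6165/3776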